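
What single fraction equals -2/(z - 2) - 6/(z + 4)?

Common denominator (z - 2)(z + 4). Numerator: -2(z + 4) - 6(z - 2) = (-2z - 8) - (6z - 12) = -8z + 4
Result: (-8z + 4)/[(z - 2)(z + 4)]


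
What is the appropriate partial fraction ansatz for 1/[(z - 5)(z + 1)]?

Distinct linear factors: A/(z - 5) + B/(z + 1)


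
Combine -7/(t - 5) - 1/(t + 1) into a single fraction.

Common denominator (t - 5)(t + 1). Numerator: -7(t + 1) - 1(t - 5) = (-7t - 7) - (t - 5) = -8t - 2
Result: (-8t - 2)/[(t - 5)(t + 1)]


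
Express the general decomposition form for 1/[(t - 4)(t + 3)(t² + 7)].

Two linear + quadratic: A/(t - 4) + B/(t + 3) + (Ct + D)/(t² + 7)


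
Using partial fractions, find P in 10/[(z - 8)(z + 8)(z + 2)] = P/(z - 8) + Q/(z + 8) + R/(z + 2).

Cover-up at z = 8: P = 10/[(8 + 8)(8 + 2)] = 10/[(16)(10)] = 10/160 = 1/16


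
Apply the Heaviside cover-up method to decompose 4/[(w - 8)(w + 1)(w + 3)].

Cover (w - 8), w=8: P = 4/[(8 + 1)(8 + 3)] = 4/99. Cover (w + 1), w=-1: Q = 4/[(-1 - 8)(-1 + 3)] = -2/9. Cover (w + 3), w=-3: R = 4/[(-3 - 8)(-3 + 1)] = 2/11.
Result: (4/99)/(w - 8) - (2/9)/(w + 1) + (2/11)/(w + 3)


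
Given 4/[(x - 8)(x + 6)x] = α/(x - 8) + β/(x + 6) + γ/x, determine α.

Cover-up at x = 8: α = 4/[(8 + 6)(8 - 0)] = 4/[(14)(8)] = 4/112 = 1/28


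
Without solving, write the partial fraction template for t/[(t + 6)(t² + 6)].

Linear + irreducible quadratic: α/(t + 6) + (βt + γ)/(t² + 6)


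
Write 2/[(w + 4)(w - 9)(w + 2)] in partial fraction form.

Using cover-up method: P = 1/13, Q = 2/143, R = -1/11
Result: (1/13)/(w + 4) + (2/143)/(w - 9) - (1/11)/(w + 2)


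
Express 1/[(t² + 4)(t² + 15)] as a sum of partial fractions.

Coefficient matching gives P = R = 0, Q = 1/(15-4) = 1/11, S = -Q = -1/11
Result: (1/11)/(t² + 4) - (1/11)/(t² + 15)


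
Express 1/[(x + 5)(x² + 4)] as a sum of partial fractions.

Cover-up at x = -5: P = 1/((-5)² + 4) = 1/29. Then Q = -P = -1/29, R = -P·(0 - 5) = 5/29
Result: (1/29)/(x + 5) - ((1/29)x - 5/29)/(x² + 4)


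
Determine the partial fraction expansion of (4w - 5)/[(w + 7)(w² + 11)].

At w=-7: P = (4·(-7) - 5)/((-7)² + 11) = -11/20. Q = -P = 11/20, R = 4 - (-7)·P = 3/20
Result: (-11/20)/(w + 7) + ((11/20)w + 3/20)/(w² + 11)


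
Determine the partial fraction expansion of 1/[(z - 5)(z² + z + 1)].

Cover-up at z = 5: A = 1/(5² + 1·5 + 1) = 1/31. Then B = -A = -1/31, C = -A·(1 + 5) = -6/31
Result: (1/31)/(z - 5) - ((1/31)z + 6/31)/(z² + z + 1)


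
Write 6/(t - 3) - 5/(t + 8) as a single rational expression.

Common denominator (t - 3)(t + 8). Numerator: 6(t + 8) - 5(t - 3) = (6t + 48) - (5t - 15) = t + 63
Result: (t + 63)/[(t - 3)(t + 8)]


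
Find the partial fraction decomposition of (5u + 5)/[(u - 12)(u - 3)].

At u=12: P = (5·12 + 5)/(12 - 3) = 65/9. At u=3: Q = (5·3 + 5)/(3 - 12) = -20/9
Result: (65/9)/(u - 12) - (20/9)/(u - 3)


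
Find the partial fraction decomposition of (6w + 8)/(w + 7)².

(6w + 8) = P(w + 7) + Q. At w = -7: Q = 6·(-7) + 8 = -34. Coeff of w: P = 6
Result: 6/(w + 7) - 34/(w + 7)²


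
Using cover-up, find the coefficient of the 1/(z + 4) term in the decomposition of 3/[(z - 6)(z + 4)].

Cover (z + 4), set z=-4: 3/((z - 6) at z=-4) = 3/(-10) = -3/10


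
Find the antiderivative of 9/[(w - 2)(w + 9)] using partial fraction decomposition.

Decompose: 9/[(w - 2)(w + 9)] = (9/11)/(w - 2) - (9/11)/(w + 9). Integrate each term: (9/11) ln|(w - 2)| - (9/11) ln|(w + 9)| + C


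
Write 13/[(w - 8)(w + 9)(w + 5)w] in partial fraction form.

Using Heaviside cover-up: (1/136)/(w - 8) - (13/612)/(w + 9) + (1/20)/(w + 5) - (13/360)/w


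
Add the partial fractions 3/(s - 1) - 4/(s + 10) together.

Common denominator (s - 1)(s + 10). Numerator: 3(s + 10) - 4(s - 1) = (3s + 30) - (4s - 4) = -s + 34
Result: (-s + 34)/[(s - 1)(s + 10)]


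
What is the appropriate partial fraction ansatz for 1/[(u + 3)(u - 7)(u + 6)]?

Three distinct linear factors: α/(u + 3) + β/(u - 7) + γ/(u + 6)


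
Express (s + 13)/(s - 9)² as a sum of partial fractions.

(s + 13) = α(s - 9) + β. At s = 9: β = 1·9 + 13 = 22. Coeff of s: α = 1
Result: 1/(s - 9) + 22/(s - 9)²


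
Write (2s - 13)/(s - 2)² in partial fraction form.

(2s - 13) = α(s - 2) + β. At s = 2: β = 2·2 - 13 = -9. Coeff of s: α = 2
Result: 2/(s - 2) - 9/(s - 2)²


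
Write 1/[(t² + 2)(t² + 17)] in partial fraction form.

Coefficient matching gives P = R = 0, Q = 1/(17-2) = 1/15, S = -Q = -1/15
Result: (1/15)/(t² + 2) - (1/15)/(t² + 17)


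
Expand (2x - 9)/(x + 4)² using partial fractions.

(2x - 9) = α(x + 4) + β. At x = -4: β = 2·(-4) - 9 = -17. Coeff of x: α = 2
Result: 2/(x + 4) - 17/(x + 4)²


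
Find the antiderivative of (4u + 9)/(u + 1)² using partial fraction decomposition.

Decompose: P = 4, Q = 4·(-1) + 9 = 5, so (4u + 9)/(u + 1)² = 4/(u + 1) + 5/(u + 1)². Integrate: ∫ P/(u + 1) du = 4 ln|(u + 1)|; ∫ Q/(u + 1)² du = -5/(u + 1). Sum: 4 ln|(u + 1)| - 5/(u + 1) + C


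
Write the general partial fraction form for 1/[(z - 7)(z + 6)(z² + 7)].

Two linear + quadratic: α/(z - 7) + β/(z + 6) + (γz + δ)/(z² + 7)


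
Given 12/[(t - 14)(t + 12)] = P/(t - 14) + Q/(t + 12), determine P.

Cover-up at t = 14: P = 12/(14 + 12) = 12/26 = 6/13


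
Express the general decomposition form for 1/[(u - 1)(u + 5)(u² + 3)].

Two linear + quadratic: A/(u - 1) + B/(u + 5) + (Cu + D)/(u² + 3)


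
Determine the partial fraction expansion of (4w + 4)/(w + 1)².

(4w + 4) = α(w + 1) + β. At w = -1: β = 4·(-1) + 4 = 0. Coeff of w: α = 4
Result: 4/(w + 1)


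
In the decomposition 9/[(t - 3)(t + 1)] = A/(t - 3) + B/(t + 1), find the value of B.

Cover-up at t = -1: B = 9/(-1 - 3) = -9/4


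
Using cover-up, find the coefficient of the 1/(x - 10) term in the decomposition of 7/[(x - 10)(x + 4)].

Cover (x - 10), set x=10: 7/((x + 4) at x=10) = 7/(14) = 1/2


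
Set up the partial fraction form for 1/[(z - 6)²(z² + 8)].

Repeated linear + quadratic: α/(z - 6) + β/(z - 6)² + (γz + δ)/(z² + 8)


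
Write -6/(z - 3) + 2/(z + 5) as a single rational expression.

Common denominator (z - 3)(z + 5). Numerator: -6(z + 5) + 2(z - 3) = (-6z - 30) + (2z - 6) = -4z - 36
Result: (-4z - 36)/[(z - 3)(z + 5)]


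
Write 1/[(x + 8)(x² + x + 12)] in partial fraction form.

Cover-up at x = -8: α = 1/((-8)² + 1·(-8) + 12) = 1/68. Then β = -α = -1/68, γ = -α·(1 - 8) = 7/68
Result: (1/68)/(x + 8) - ((1/68)x - 7/68)/(x² + x + 12)


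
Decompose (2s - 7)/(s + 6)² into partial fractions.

(2s - 7) = α(s + 6) + β. At s = -6: β = 2·(-6) - 7 = -19. Coeff of s: α = 2
Result: 2/(s + 6) - 19/(s + 6)²


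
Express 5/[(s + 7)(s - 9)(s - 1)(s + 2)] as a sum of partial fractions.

Using Heaviside cover-up: (-1/128)/(s + 7) + (5/1408)/(s - 9) - (5/192)/(s - 1) + (1/33)/(s + 2)


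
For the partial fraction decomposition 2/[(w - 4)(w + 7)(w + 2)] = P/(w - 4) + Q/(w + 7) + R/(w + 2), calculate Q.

Cover-up at w = -7: Q = 2/[(-7 - 4)(-7 + 2)] = 2/[(-11)(-5)] = 2/55


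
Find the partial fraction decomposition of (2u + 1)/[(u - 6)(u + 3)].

At u=6: A = (2·6 + 1)/(6 + 3) = 13/9. At u=-3: B = (2·(-3) + 1)/(-3 - 6) = 5/9
Result: (13/9)/(u - 6) + (5/9)/(u + 3)


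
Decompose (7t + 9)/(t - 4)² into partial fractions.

(7t + 9) = α(t - 4) + β. At t = 4: β = 7·4 + 9 = 37. Coeff of t: α = 7
Result: 7/(t - 4) + 37/(t - 4)²


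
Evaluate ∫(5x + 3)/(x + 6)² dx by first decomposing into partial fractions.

Decompose: P = 5, Q = 5·(-6) + 3 = -27, so (5x + 3)/(x + 6)² = 5/(x + 6) - 27/(x + 6)². Integrate: ∫ P/(x + 6) dx = 5 ln|(x + 6)|; ∫ Q/(x + 6)² dx = 27/(x + 6). Sum: 5 ln|(x + 6)| + 27/(x + 6) + C


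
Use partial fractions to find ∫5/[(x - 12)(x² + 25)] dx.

Cover-up at x=12: α = 5/(12²+25) = 5/169. Coeff matching: β = -5/169, γ = -60/169. Decomposition: (5/169)/(x - 12) - ((5/169)x + 60/169)/(x² + 25). Integrate: linear → ln, quadratic → (1/2)ln + arctan: (5/169) ln|(x - 12)| - (5/338) ln(x² + 25) - (12/169) arctan(x/5) + C


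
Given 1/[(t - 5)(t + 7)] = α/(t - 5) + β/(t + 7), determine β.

Cover-up at t = -7: β = 1/(-7 - 5) = -1/12


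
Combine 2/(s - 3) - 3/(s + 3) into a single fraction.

Common denominator (s - 3)(s + 3). Numerator: 2(s + 3) - 3(s - 3) = (2s + 6) - (3s - 9) = -s + 15
Result: (-s + 15)/[(s - 3)(s + 3)]


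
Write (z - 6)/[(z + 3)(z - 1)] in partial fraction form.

At z=-3: A = (1·(-3) - 6)/(-3 - 1) = 9/4. At z=1: B = (1·1 - 6)/(1 + 3) = -5/4
Result: (9/4)/(z + 3) - (5/4)/(z - 1)


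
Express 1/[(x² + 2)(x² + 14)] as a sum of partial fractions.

Coefficient matching gives P = R = 0, Q = 1/(14-2) = 1/12, S = -Q = -1/12
Result: (1/12)/(x² + 2) - (1/12)/(x² + 14)


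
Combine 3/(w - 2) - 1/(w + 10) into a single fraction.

Common denominator (w - 2)(w + 10). Numerator: 3(w + 10) - 1(w - 2) = (3w + 30) - (w - 2) = 2w + 32
Result: (2w + 32)/[(w - 2)(w + 10)]


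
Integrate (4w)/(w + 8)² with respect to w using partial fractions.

Decompose: A = 4, B = 4·(-8) + 0 = -32, so (4w)/(w + 8)² = 4/(w + 8) - 32/(w + 8)². Integrate: ∫ A/(w + 8) dw = 4 ln|(w + 8)|; ∫ B/(w + 8)² dw = 32/(w + 8). Sum: 4 ln|(w + 8)| + 32/(w + 8) + C


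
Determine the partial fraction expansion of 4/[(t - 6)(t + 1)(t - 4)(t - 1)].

Using Heaviside cover-up: (2/35)/(t - 6) - (2/35)/(t + 1) - (2/15)/(t - 4) + (2/15)/(t - 1)


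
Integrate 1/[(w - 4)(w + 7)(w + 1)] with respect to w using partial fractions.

Cover-up: P = 1/55, Q = 1/66, R = -1/30. Decomposition: (1/55)/(w - 4) + (1/66)/(w + 7) - (1/30)/(w + 1). Integrate each term: (1/55) ln|(w - 4)| + (1/66) ln|(w + 7)| - (1/30) ln|(w + 1)| + C


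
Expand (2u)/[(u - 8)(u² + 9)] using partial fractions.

At u=8: A = (2·8 + 0)/(8² + 9) = 16/73. B = -A = -16/73, C = 2 - 8·A = 18/73
Result: (16/73)/(u - 8) - ((16/73)u - 18/73)/(u² + 9)


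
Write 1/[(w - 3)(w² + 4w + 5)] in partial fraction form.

Cover-up at w = 3: P = 1/(3² + 4·3 + 5) = 1/26. Then Q = -P = -1/26, R = -P·(4 + 3) = -7/26
Result: (1/26)/(w - 3) - ((1/26)w + 7/26)/(w² + 4w + 5)


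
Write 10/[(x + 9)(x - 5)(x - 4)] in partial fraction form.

Using cover-up method: A = 5/91, B = 5/7, C = -10/13
Result: (5/91)/(x + 9) + (5/7)/(x - 5) - (10/13)/(x - 4)


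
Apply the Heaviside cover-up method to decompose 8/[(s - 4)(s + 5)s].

Cover (s - 4), s=4: α = 8/[(4 + 5)(4 - 0)] = 2/9. Cover (s + 5), s=-5: β = 8/[(-5 - 4)(-5 - 0)] = 8/45. Cover s, s=0: γ = 8/[(0 - 4)(0 + 5)] = -2/5.
Result: (2/9)/(s - 4) + (8/45)/(s + 5) - (2/5)/s


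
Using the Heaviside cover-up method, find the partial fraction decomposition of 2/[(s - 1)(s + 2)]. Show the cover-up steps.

Cover (s - 1): set s=1, get A = 2/(1 + 2) = 2/3. Cover (s + 2): set s=-2, get B = 2/(-2 - 1) = -2/3.
Result: (2/3)/(s - 1) - (2/3)/(s + 2)


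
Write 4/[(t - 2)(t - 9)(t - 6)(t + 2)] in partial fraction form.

Using Heaviside cover-up: (1/28)/(t - 2) + (4/231)/(t - 9) - (1/24)/(t - 6) - (1/88)/(t + 2)


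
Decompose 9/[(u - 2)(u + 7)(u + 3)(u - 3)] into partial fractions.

Using Heaviside cover-up: (-1/5)/(u - 2) - (1/40)/(u + 7) + (3/40)/(u + 3) + (3/20)/(u - 3)


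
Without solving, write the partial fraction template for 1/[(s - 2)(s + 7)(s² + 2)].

Two linear + quadratic: P/(s - 2) + Q/(s + 7) + (Rs + S)/(s² + 2)


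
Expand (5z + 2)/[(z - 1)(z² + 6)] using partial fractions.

At z=1: A = (5·1 + 2)/(1² + 6) = 1. B = -A = -1, C = 5 - 1·A = 4
Result: 1/(z - 1) - (z - 4)/(z² + 6)


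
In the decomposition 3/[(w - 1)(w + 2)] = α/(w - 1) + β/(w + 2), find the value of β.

Cover-up at w = -2: β = 3/(-2 - 1) = -3/3 = -1


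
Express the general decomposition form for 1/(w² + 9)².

Repeated quadratic factor: (αw + β)/(w² + 9) + (γw + δ)/(w² + 9)²


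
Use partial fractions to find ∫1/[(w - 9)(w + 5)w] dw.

Cover-up: P = 1/126, Q = 1/70, R = -1/45. Decomposition: (1/126)/(w - 9) + (1/70)/(w + 5) - (1/45)/w. Integrate each term: (1/126) ln|(w - 9)| + (1/70) ln|(w + 5)| - (1/45) ln|w| + C


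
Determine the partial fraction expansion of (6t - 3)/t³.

(6t - 3) = αt² + βt + γ. At t = 0: γ = 6·0 - 3 = -3. Coefficients: α = 0, β = 6
Result: 6/t² - 3/t³


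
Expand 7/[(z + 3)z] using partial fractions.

7/(z + 3)z = A/(z + 3) + B/z. A = 7/(-3 - 0) = -7/3, B = 7/(0 + 3) = 7/3
Result: (-7/3)/(z + 3) + (7/3)/z


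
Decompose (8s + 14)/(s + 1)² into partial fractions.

(8s + 14) = A(s + 1) + B. At s = -1: B = 8·(-1) + 14 = 6. Coeff of s: A = 8
Result: 8/(s + 1) + 6/(s + 1)²


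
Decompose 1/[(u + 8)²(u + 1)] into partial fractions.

Cover-up at u=-1: γ = 1/(-1 + 8)² = 1/49. Cover-up at u=-8: β = 1/(-8 + 1) = -1/7. Comparing u² coeff: α = -γ = -1/49
Result: (-1/49)/(u + 8) - (1/7)/(u + 8)² + (1/49)/(u + 1)


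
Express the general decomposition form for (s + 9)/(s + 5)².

Repeated linear factor: P/(s + 5) + Q/(s + 5)²


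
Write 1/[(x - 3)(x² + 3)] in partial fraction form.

Cover-up at x = 3: P = 1/(3² + 3) = 1/12. Then Q = -P = -1/12, R = -P·(0 + 3) = -1/4
Result: (1/12)/(x - 3) - ((1/12)x + 1/4)/(x² + 3)


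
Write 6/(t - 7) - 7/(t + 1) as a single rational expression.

Common denominator (t - 7)(t + 1). Numerator: 6(t + 1) - 7(t - 7) = (6t + 6) - (7t - 49) = -t + 55
Result: (-t + 55)/[(t - 7)(t + 1)]


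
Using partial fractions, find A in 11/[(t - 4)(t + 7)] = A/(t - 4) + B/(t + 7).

Cover-up at t = 4: A = 11/(4 + 7) = 11/11 = 1


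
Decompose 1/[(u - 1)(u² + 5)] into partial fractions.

Cover-up at u = 1: α = 1/(1² + 5) = 1/6. Then β = -α = -1/6, γ = -α·(0 + 1) = -1/6
Result: (1/6)/(u - 1) - ((1/6)u + 1/6)/(u² + 5)


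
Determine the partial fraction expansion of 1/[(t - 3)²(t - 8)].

Cover-up at t=8: R = 1/(8 - 3)² = 1/25. Cover-up at t=3: Q = 1/(3 - 8) = -1/5. Comparing t² coeff: P = -R = -1/25
Result: (-1/25)/(t - 3) - (1/5)/(t - 3)² + (1/25)/(t - 8)


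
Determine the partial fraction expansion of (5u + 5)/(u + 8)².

(5u + 5) = α(u + 8) + β. At u = -8: β = 5·(-8) + 5 = -35. Coeff of u: α = 5
Result: 5/(u + 8) - 35/(u + 8)²


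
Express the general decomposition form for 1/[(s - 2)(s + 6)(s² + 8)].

Two linear + quadratic: P/(s - 2) + Q/(s + 6) + (Rs + S)/(s² + 8)


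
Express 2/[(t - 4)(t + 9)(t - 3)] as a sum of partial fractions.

Using cover-up method: A = 2/13, B = 1/78, C = -1/6
Result: (2/13)/(t - 4) + (1/78)/(t + 9) - (1/6)/(t - 3)


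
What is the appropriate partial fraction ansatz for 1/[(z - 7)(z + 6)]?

Distinct linear factors: α/(z - 7) + β/(z + 6)


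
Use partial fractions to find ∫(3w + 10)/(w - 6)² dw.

Decompose: P = 3, Q = 3·6 + 10 = 28, so (3w + 10)/(w - 6)² = 3/(w - 6) + 28/(w - 6)². Integrate: ∫ P/(w - 6) dw = 3 ln|(w - 6)|; ∫ Q/(w - 6)² dw = -28/(w - 6). Sum: 3 ln|(w - 6)| - 28/(w - 6) + C


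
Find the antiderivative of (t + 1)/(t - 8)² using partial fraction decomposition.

Decompose: A = 1, B = 1·8 + 1 = 9, so (t + 1)/(t - 8)² = 1/(t - 8) + 9/(t - 8)². Integrate: ∫ A/(t - 8) dt = ln|(t - 8)|; ∫ B/(t - 8)² dt = -9/(t - 8). Sum: ln|(t - 8)| - 9/(t - 8) + C


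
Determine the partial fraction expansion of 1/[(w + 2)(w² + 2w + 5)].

Cover-up at w = -2: α = 1/((-2)² + 2·(-2) + 5) = 1/5. Then β = -α = -1/5, γ = -α·(2 - 2) = 0
Result: (1/5)/(w + 2) - ((1/5)w)/(w² + 2w + 5)


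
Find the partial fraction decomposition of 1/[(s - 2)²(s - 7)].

Cover-up at s=7: C = 1/(7 - 2)² = 1/25. Cover-up at s=2: B = 1/(2 - 7) = -1/5. Comparing s² coeff: A = -C = -1/25
Result: (-1/25)/(s - 2) - (1/5)/(s - 2)² + (1/25)/(s - 7)


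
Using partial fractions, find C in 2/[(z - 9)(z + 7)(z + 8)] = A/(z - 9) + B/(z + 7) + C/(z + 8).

Cover-up at z = -8: C = 2/[(-8 - 9)(-8 + 7)] = 2/[(-17)(-1)] = 2/17


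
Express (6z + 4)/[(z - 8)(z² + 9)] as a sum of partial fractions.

At z=8: α = (6·8 + 4)/(8² + 9) = 52/73. β = -α = -52/73, γ = 6 - 8·α = 22/73
Result: (52/73)/(z - 8) - ((52/73)z - 22/73)/(z² + 9)


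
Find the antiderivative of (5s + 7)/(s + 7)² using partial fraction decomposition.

Decompose: A = 5, B = 5·(-7) + 7 = -28, so (5s + 7)/(s + 7)² = 5/(s + 7) - 28/(s + 7)². Integrate: ∫ A/(s + 7) ds = 5 ln|(s + 7)|; ∫ B/(s + 7)² ds = 28/(s + 7). Sum: 5 ln|(s + 7)| + 28/(s + 7) + C


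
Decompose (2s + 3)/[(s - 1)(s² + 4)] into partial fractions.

At s=1: α = (2·1 + 3)/(1² + 4) = 1. β = -α = -1, γ = 2 - 1·α = 1
Result: 1/(s - 1) - (s - 1)/(s² + 4)


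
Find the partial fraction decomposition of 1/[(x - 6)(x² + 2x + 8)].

Cover-up at x = 6: A = 1/(6² + 2·6 + 8) = 1/56. Then B = -A = -1/56, C = -A·(2 + 6) = -1/7
Result: (1/56)/(x - 6) - ((1/56)x + 1/7)/(x² + 2x + 8)


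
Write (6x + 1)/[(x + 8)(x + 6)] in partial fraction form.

At x=-8: P = (6·(-8) + 1)/(-8 + 6) = 47/2. At x=-6: Q = (6·(-6) + 1)/(-6 + 8) = -35/2
Result: (47/2)/(x + 8) - (35/2)/(x + 6)


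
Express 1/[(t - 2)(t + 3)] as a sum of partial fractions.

1/(t - 2)(t + 3) = A/(t - 2) + B/(t + 3). A = 1/(2 + 3) = 1/5, B = 1/(-3 - 2) = -1/5
Result: (1/5)/(t - 2) - (1/5)/(t + 3)


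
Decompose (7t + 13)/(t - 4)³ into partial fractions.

(7t + 13) = P(t - 4)² + Q(t - 4) + R. At t = 4: R = 7·4 + 13 = 41. Coefficients: P = 0, Q = 7
Result: 7/(t - 4)² + 41/(t - 4)³


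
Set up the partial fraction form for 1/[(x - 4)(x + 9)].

Distinct linear factors: P/(x - 4) + Q/(x + 9)


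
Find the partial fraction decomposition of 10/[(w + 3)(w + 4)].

10/(w + 3)(w + 4) = α/(w + 3) + β/(w + 4). α = 10/(-3 + 4) = 10, β = 10/(-4 + 3) = -10
Result: 10/(w + 3) - 10/(w + 4)


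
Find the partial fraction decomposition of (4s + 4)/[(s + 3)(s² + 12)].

At s=-3: P = (4·(-3) + 4)/((-3)² + 12) = -8/21. Q = -P = 8/21, R = 4 - (-3)·P = 20/7
Result: (-8/21)/(s + 3) + ((8/21)s + 20/7)/(s² + 12)


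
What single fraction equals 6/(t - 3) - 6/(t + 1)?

Common denominator (t - 3)(t + 1). Numerator: 6(t + 1) - 6(t - 3) = (6t + 6) - (6t - 18) = 24
Result: (24)/[(t - 3)(t + 1)]


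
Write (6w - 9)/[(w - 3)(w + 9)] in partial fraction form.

At w=3: α = (6·3 - 9)/(3 + 9) = 3/4. At w=-9: β = (6·(-9) - 9)/(-9 - 3) = 21/4
Result: (3/4)/(w - 3) + (21/4)/(w + 9)


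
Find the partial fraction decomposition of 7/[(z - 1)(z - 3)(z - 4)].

Using cover-up method: α = 7/6, β = -7/2, γ = 7/3
Result: (7/6)/(z - 1) - (7/2)/(z - 3) + (7/3)/(z - 4)


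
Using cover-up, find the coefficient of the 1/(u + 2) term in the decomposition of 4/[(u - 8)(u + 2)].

Cover (u + 2), set u=-2: 4/((u - 8) at u=-2) = 4/(-10) = -2/5


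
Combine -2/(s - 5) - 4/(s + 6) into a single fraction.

Common denominator (s - 5)(s + 6). Numerator: -2(s + 6) - 4(s - 5) = (-2s - 12) - (4s - 20) = -6s + 8
Result: (-6s + 8)/[(s - 5)(s + 6)]


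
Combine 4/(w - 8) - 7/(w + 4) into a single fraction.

Common denominator (w - 8)(w + 4). Numerator: 4(w + 4) - 7(w - 8) = (4w + 16) - (7w - 56) = -3w + 72
Result: (-3w + 72)/[(w - 8)(w + 4)]


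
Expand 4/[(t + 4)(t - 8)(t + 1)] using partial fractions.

Using cover-up method: A = 1/9, B = 1/27, C = -4/27
Result: (1/9)/(t + 4) + (1/27)/(t - 8) - (4/27)/(t + 1)


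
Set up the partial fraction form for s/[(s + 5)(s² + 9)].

Linear + irreducible quadratic: α/(s + 5) + (βs + γ)/(s² + 9)


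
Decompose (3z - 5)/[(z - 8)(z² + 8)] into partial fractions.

At z=8: α = (3·8 - 5)/(8² + 8) = 19/72. β = -α = -19/72, γ = 3 - 8·α = 8/9
Result: (19/72)/(z - 8) - ((19/72)z - 8/9)/(z² + 8)


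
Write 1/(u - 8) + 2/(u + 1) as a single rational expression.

Common denominator (u - 8)(u + 1). Numerator: 1(u + 1) + 2(u - 8) = (u + 1) + (2u - 16) = 3u - 15
Result: (3u - 15)/[(u - 8)(u + 1)]


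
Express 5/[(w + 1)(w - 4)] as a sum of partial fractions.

5/(w + 1)(w - 4) = P/(w + 1) + Q/(w - 4). P = 5/(-1 - 4) = -1, Q = 5/(4 + 1) = 1
Result: -1/(w + 1) + 1/(w - 4)


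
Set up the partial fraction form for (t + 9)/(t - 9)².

Repeated linear factor: P/(t - 9) + Q/(t - 9)²


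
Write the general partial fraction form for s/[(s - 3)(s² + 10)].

Linear + irreducible quadratic: A/(s - 3) + (Bs + C)/(s² + 10)


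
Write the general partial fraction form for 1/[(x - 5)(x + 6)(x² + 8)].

Two linear + quadratic: α/(x - 5) + β/(x + 6) + (γx + δ)/(x² + 8)


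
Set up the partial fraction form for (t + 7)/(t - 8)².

Repeated linear factor: A/(t - 8) + B/(t - 8)²


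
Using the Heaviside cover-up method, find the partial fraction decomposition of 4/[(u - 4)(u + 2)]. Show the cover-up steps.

Cover (u - 4): set u=4, get α = 4/(4 + 2) = 2/3. Cover (u + 2): set u=-2, get β = 4/(-2 - 4) = -2/3.
Result: (2/3)/(u - 4) - (2/3)/(u + 2)


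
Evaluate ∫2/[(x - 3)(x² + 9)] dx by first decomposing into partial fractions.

Cover-up at x=3: P = 2/(3²+9) = 1/9. Coeff matching: Q = -1/9, R = -1/3. Decomposition: (1/9)/(x - 3) - ((1/9)x + 1/3)/(x² + 9). Integrate: linear → ln, quadratic → (1/2)ln + arctan: (1/9) ln|(x - 3)| - (1/18) ln(x² + 9) - (1/9) arctan(x/3) + C


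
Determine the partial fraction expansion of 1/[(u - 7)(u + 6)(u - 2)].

Using cover-up method: A = 1/65, B = 1/104, C = -1/40
Result: (1/65)/(u - 7) + (1/104)/(u + 6) - (1/40)/(u - 2)


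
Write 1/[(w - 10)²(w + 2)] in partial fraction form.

Cover-up at w=-2: γ = 1/(-2 - 10)² = 1/144. Cover-up at w=10: β = 1/(10 + 2) = 1/12. Comparing w² coeff: α = -γ = -1/144
Result: (-1/144)/(w - 10) + (1/12)/(w - 10)² + (1/144)/(w + 2)


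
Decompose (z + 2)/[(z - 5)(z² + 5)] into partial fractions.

At z=5: α = (1·5 + 2)/(5² + 5) = 7/30. β = -α = -7/30, γ = 1 - 5·α = -1/6
Result: (7/30)/(z - 5) - ((7/30)z + 1/6)/(z² + 5)


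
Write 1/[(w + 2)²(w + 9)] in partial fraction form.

Cover-up at w=-9: γ = 1/(-9 + 2)² = 1/49. Cover-up at w=-2: β = 1/(-2 + 9) = 1/7. Comparing w² coeff: α = -γ = -1/49
Result: (-1/49)/(w + 2) + (1/7)/(w + 2)² + (1/49)/(w + 9)


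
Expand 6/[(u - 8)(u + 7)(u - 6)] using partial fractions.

Using cover-up method: A = 1/5, B = 2/65, C = -3/13
Result: (1/5)/(u - 8) + (2/65)/(u + 7) - (3/13)/(u - 6)


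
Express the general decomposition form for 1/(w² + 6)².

Repeated quadratic factor: (αw + β)/(w² + 6) + (γw + δ)/(w² + 6)²


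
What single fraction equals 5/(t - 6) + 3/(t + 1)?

Common denominator (t - 6)(t + 1). Numerator: 5(t + 1) + 3(t - 6) = (5t + 5) + (3t - 18) = 8t - 13
Result: (8t - 13)/[(t - 6)(t + 1)]


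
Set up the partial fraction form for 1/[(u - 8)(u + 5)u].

Three distinct linear factors: α/(u - 8) + β/(u + 5) + γ/u


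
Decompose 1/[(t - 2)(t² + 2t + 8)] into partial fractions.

Cover-up at t = 2: α = 1/(2² + 2·2 + 8) = 1/16. Then β = -α = -1/16, γ = -α·(2 + 2) = -1/4
Result: (1/16)/(t - 2) - ((1/16)t + 1/4)/(t² + 2t + 8)


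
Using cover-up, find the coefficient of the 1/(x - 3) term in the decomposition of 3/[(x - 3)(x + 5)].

Cover (x - 3), set x=3: 3/((x + 5) at x=3) = 3/(8) = 3/8


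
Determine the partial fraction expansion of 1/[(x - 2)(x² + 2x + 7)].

Cover-up at x = 2: α = 1/(2² + 2·2 + 7) = 1/15. Then β = -α = -1/15, γ = -α·(2 + 2) = -4/15
Result: (1/15)/(x - 2) - ((1/15)x + 4/15)/(x² + 2x + 7)


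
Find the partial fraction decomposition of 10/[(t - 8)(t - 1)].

10/(t - 8)(t - 1) = A/(t - 8) + B/(t - 1). A = 10/(8 - 1) = 10/7, B = 10/(1 - 8) = -10/7
Result: (10/7)/(t - 8) - (10/7)/(t - 1)


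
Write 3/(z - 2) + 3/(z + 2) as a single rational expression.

Common denominator (z - 2)(z + 2). Numerator: 3(z + 2) + 3(z - 2) = (3z + 6) + (3z - 6) = 6z
Result: (6z)/[(z - 2)(z + 2)]


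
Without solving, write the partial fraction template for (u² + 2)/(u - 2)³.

Repeated linear factor (power 3): P/(u - 2) + Q/(u - 2)² + R/(u - 2)³


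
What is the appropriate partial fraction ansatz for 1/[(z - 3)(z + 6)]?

Distinct linear factors: A/(z - 3) + B/(z + 6)


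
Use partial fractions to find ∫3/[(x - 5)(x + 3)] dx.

Decompose: 3/[(x - 5)(x + 3)] = (3/8)/(x - 5) - (3/8)/(x + 3). Integrate each term: (3/8) ln|(x - 5)| - (3/8) ln|(x + 3)| + C


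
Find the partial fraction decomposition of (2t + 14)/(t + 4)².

(2t + 14) = A(t + 4) + B. At t = -4: B = 2·(-4) + 14 = 6. Coeff of t: A = 2
Result: 2/(t + 4) + 6/(t + 4)²


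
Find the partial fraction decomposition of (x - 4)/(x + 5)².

(x - 4) = α(x + 5) + β. At x = -5: β = 1·(-5) - 4 = -9. Coeff of x: α = 1
Result: 1/(x + 5) - 9/(x + 5)²


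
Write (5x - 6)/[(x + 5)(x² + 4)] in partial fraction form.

At x=-5: P = (5·(-5) - 6)/((-5)² + 4) = -31/29. Q = -P = 31/29, R = 5 - (-5)·P = -10/29
Result: (-31/29)/(x + 5) + ((31/29)x - 10/29)/(x² + 4)


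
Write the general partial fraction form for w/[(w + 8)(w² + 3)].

Linear + irreducible quadratic: A/(w + 8) + (Bw + C)/(w² + 3)


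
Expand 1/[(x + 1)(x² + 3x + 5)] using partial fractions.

Cover-up at x = -1: A = 1/((-1)² + 3·(-1) + 5) = 1/3. Then B = -A = -1/3, C = -A·(3 - 1) = -2/3
Result: (1/3)/(x + 1) - ((1/3)x + 2/3)/(x² + 3x + 5)


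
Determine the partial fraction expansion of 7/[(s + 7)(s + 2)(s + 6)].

Using cover-up method: P = 7/5, Q = 7/20, R = -7/4
Result: (7/5)/(s + 7) + (7/20)/(s + 2) - (7/4)/(s + 6)


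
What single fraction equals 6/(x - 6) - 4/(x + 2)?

Common denominator (x - 6)(x + 2). Numerator: 6(x + 2) - 4(x - 6) = (6x + 12) - (4x - 24) = 2x + 36
Result: (2x + 36)/[(x - 6)(x + 2)]


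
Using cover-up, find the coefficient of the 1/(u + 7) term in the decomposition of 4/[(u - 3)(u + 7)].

Cover (u + 7), set u=-7: 4/((u - 3) at u=-7) = 4/(-10) = -2/5


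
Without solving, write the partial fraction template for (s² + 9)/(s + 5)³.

Repeated linear factor (power 3): A/(s + 5) + B/(s + 5)² + C/(s + 5)³


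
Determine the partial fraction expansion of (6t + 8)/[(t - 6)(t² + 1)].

At t=6: P = (6·6 + 8)/(6² + 1) = 44/37. Q = -P = -44/37, R = 6 - 6·P = -42/37
Result: (44/37)/(t - 6) - ((44/37)t + 42/37)/(t² + 1)


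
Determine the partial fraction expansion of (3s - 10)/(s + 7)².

(3s - 10) = P(s + 7) + Q. At s = -7: Q = 3·(-7) - 10 = -31. Coeff of s: P = 3
Result: 3/(s + 7) - 31/(s + 7)²


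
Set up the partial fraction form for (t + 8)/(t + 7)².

Repeated linear factor: α/(t + 7) + β/(t + 7)²


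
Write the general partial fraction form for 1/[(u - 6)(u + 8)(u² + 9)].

Two linear + quadratic: A/(u - 6) + B/(u + 8) + (Cu + D)/(u² + 9)


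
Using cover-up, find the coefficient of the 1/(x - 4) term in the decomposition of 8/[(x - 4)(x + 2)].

Cover (x - 4), set x=4: 8/((x + 2) at x=4) = 8/(6) = 4/3


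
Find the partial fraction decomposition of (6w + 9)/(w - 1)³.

(6w + 9) = P(w - 1)² + Q(w - 1) + R. At w = 1: R = 6·1 + 9 = 15. Coefficients: P = 0, Q = 6
Result: 6/(w - 1)² + 15/(w - 1)³


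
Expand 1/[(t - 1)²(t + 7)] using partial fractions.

Cover-up at t=-7: γ = 1/(-7 - 1)² = 1/64. Cover-up at t=1: β = 1/(1 + 7) = 1/8. Comparing t² coeff: α = -γ = -1/64
Result: (-1/64)/(t - 1) + (1/8)/(t - 1)² + (1/64)/(t + 7)


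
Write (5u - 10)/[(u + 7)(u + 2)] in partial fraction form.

At u=-7: P = (5·(-7) - 10)/(-7 + 2) = 9. At u=-2: Q = (5·(-2) - 10)/(-2 + 7) = -4
Result: 9/(u + 7) - 4/(u + 2)


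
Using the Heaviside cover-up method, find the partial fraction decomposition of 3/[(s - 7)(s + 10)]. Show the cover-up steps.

Cover (s - 7): set s=7, get P = 3/(7 + 10) = 3/17. Cover (s + 10): set s=-10, get Q = 3/(-10 - 7) = -3/17.
Result: (3/17)/(s - 7) - (3/17)/(s + 10)


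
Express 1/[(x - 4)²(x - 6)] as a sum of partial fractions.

Cover-up at x=6: γ = 1/(6 - 4)² = 1/4. Cover-up at x=4: β = 1/(4 - 6) = -1/2. Comparing x² coeff: α = -γ = -1/4
Result: (-1/4)/(x - 4) - (1/2)/(x - 4)² + (1/4)/(x - 6)


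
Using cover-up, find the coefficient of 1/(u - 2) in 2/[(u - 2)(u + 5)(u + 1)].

Cover (u - 2), set u=2: 2/[(2 + 5)(2 + 1)] = 2/21


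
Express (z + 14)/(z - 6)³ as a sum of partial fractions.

(z + 14) = A(z - 6)² + B(z - 6) + C. At z = 6: C = 1·6 + 14 = 20. Coefficients: A = 0, B = 1
Result: 1/(z - 6)² + 20/(z - 6)³


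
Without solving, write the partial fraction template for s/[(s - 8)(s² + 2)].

Linear + irreducible quadratic: A/(s - 8) + (Bs + C)/(s² + 2)


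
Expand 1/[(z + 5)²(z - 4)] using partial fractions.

Cover-up at z=4: C = 1/(4 + 5)² = 1/81. Cover-up at z=-5: B = 1/(-5 - 4) = -1/9. Comparing z² coeff: A = -C = -1/81
Result: (-1/81)/(z + 5) - (1/9)/(z + 5)² + (1/81)/(z - 4)


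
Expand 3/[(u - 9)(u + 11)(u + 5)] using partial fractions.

Using cover-up method: P = 3/280, Q = 1/40, R = -1/28
Result: (3/280)/(u - 9) + (1/40)/(u + 11) - (1/28)/(u + 5)


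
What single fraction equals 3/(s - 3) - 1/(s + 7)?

Common denominator (s - 3)(s + 7). Numerator: 3(s + 7) - 1(s - 3) = (3s + 21) - (s - 3) = 2s + 24
Result: (2s + 24)/[(s - 3)(s + 7)]


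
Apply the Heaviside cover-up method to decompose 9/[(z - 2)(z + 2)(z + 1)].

Cover (z - 2), z=2: P = 9/[(2 + 2)(2 + 1)] = 3/4. Cover (z + 2), z=-2: Q = 9/[(-2 - 2)(-2 + 1)] = 9/4. Cover (z + 1), z=-1: R = 9/[(-1 - 2)(-1 + 2)] = -3.
Result: (3/4)/(z - 2) + (9/4)/(z + 2) - 3/(z + 1)


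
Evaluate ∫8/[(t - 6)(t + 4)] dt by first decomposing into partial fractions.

Decompose: 8/[(t - 6)(t + 4)] = (4/5)/(t - 6) - (4/5)/(t + 4). Integrate each term: (4/5) ln|(t - 6)| - (4/5) ln|(t + 4)| + C


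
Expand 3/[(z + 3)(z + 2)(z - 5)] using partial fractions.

Using cover-up method: P = 3/8, Q = -3/7, R = 3/56
Result: (3/8)/(z + 3) - (3/7)/(z + 2) + (3/56)/(z - 5)


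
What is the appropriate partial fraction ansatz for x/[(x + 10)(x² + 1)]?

Linear + irreducible quadratic: A/(x + 10) + (Bx + C)/(x² + 1)


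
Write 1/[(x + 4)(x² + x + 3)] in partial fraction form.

Cover-up at x = -4: α = 1/((-4)² + 1·(-4) + 3) = 1/15. Then β = -α = -1/15, γ = -α·(1 - 4) = 1/5
Result: (1/15)/(x + 4) - ((1/15)x - 1/5)/(x² + x + 3)


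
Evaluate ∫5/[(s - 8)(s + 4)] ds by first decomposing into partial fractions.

Decompose: 5/[(s - 8)(s + 4)] = (5/12)/(s - 8) - (5/12)/(s + 4). Integrate each term: (5/12) ln|(s - 8)| - (5/12) ln|(s + 4)| + C


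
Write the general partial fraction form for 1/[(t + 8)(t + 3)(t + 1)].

Three distinct linear factors: α/(t + 8) + β/(t + 3) + γ/(t + 1)


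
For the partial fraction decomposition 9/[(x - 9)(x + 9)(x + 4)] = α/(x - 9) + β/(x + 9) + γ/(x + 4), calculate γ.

Cover-up at x = -4: γ = 9/[(-4 - 9)(-4 + 9)] = 9/[(-13)(5)] = -9/65


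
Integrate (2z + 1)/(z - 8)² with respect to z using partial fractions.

Decompose: A = 2, B = 2·8 + 1 = 17, so (2z + 1)/(z - 8)² = 2/(z - 8) + 17/(z - 8)². Integrate: ∫ A/(z - 8) dz = 2 ln|(z - 8)|; ∫ B/(z - 8)² dz = -17/(z - 8). Sum: 2 ln|(z - 8)| - 17/(z - 8) + C


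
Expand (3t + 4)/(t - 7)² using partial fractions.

(3t + 4) = P(t - 7) + Q. At t = 7: Q = 3·7 + 4 = 25. Coeff of t: P = 3
Result: 3/(t - 7) + 25/(t - 7)²


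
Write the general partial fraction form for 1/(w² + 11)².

Repeated quadratic factor: (αw + β)/(w² + 11) + (γw + δ)/(w² + 11)²


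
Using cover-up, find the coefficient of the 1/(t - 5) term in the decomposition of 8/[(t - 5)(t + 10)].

Cover (t - 5), set t=5: 8/((t + 10) at t=5) = 8/(15) = 8/15


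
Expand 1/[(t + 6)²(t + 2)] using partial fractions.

Cover-up at t=-2: R = 1/(-2 + 6)² = 1/16. Cover-up at t=-6: Q = 1/(-6 + 2) = -1/4. Comparing t² coeff: P = -R = -1/16
Result: (-1/16)/(t + 6) - (1/4)/(t + 6)² + (1/16)/(t + 2)


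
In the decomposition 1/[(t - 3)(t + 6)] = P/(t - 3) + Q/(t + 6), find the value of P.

Cover-up at t = 3: P = 1/(3 + 6) = 1/9


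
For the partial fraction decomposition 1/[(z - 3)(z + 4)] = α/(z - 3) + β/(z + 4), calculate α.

Cover-up at z = 3: α = 1/(3 + 4) = 1/7


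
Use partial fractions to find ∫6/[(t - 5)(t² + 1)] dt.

Cover-up at t=5: P = 6/(5²+1) = 3/13. Coeff matching: Q = -3/13, R = -15/13. Decomposition: (3/13)/(t - 5) - ((3/13)t + 15/13)/(t² + 1). Integrate: linear → ln, quadratic → (1/2)ln + arctan: (3/13) ln|(t - 5)| - (3/26) ln(t² + 1) - (15/13) arctan(t) + C


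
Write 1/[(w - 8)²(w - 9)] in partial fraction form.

Cover-up at w=9: C = 1/(9 - 8)² = 1. Cover-up at w=8: B = 1/(8 - 9) = -1. Comparing w² coeff: A = -C = -1
Result: -1/(w - 8) - 1/(w - 8)² + 1/(w - 9)


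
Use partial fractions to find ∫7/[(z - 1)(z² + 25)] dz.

Cover-up at z=1: A = 7/(1²+25) = 7/26. Coeff matching: B = -7/26, C = -7/26. Decomposition: (7/26)/(z - 1) - ((7/26)z + 7/26)/(z² + 25). Integrate: linear → ln, quadratic → (1/2)ln + arctan: (7/26) ln|(z - 1)| - (7/52) ln(z² + 25) - (7/130) arctan(z/5) + C


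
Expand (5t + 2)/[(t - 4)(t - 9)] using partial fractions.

At t=4: P = (5·4 + 2)/(4 - 9) = -22/5. At t=9: Q = (5·9 + 2)/(9 - 4) = 47/5
Result: (-22/5)/(t - 4) + (47/5)/(t - 9)


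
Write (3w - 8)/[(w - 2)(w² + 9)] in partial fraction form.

At w=2: A = (3·2 - 8)/(2² + 9) = -2/13. B = -A = 2/13, C = 3 - 2·A = 43/13
Result: (-2/13)/(w - 2) + ((2/13)w + 43/13)/(w² + 9)


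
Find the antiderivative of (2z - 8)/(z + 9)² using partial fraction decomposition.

Decompose: A = 2, B = 2·(-9) - 8 = -26, so (2z - 8)/(z + 9)² = 2/(z + 9) - 26/(z + 9)². Integrate: ∫ A/(z + 9) dz = 2 ln|(z + 9)|; ∫ B/(z + 9)² dz = 26/(z + 9). Sum: 2 ln|(z + 9)| + 26/(z + 9) + C


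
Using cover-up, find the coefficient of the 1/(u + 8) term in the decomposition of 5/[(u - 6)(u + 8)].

Cover (u + 8), set u=-8: 5/((u - 6) at u=-8) = 5/(-14) = -5/14


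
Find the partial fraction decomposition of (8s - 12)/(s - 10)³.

(8s - 12) = A(s - 10)² + B(s - 10) + C. At s = 10: C = 8·10 - 12 = 68. Coefficients: A = 0, B = 8
Result: 8/(s - 10)² + 68/(s - 10)³


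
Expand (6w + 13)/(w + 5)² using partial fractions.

(6w + 13) = A(w + 5) + B. At w = -5: B = 6·(-5) + 13 = -17. Coeff of w: A = 6
Result: 6/(w + 5) - 17/(w + 5)²


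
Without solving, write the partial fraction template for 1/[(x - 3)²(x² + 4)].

Repeated linear + quadratic: P/(x - 3) + Q/(x - 3)² + (Rx + S)/(x² + 4)


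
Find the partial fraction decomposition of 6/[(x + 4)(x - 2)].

6/(x + 4)(x - 2) = α/(x + 4) + β/(x - 2). α = 6/(-4 - 2) = -1, β = 6/(2 + 4) = 1
Result: -1/(x + 4) + 1/(x - 2)


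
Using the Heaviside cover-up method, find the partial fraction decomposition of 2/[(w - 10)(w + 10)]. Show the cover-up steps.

Cover (w - 10): set w=10, get A = 2/(10 + 10) = 1/10. Cover (w + 10): set w=-10, get B = 2/(-10 - 10) = -1/10.
Result: (1/10)/(w - 10) - (1/10)/(w + 10)


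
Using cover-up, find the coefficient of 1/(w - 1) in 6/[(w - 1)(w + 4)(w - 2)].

Cover (w - 1), set w=1: 6/[(1 + 4)(1 - 2)] = -6/5


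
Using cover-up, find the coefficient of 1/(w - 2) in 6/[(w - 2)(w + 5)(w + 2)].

Cover (w - 2), set w=2: 6/[(2 + 5)(2 + 2)] = 3/14


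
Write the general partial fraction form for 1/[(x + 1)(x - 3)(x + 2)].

Three distinct linear factors: A/(x + 1) + B/(x - 3) + C/(x + 2)


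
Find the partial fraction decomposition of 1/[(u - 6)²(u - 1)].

Cover-up at u=1: C = 1/(1 - 6)² = 1/25. Cover-up at u=6: B = 1/(6 - 1) = 1/5. Comparing u² coeff: A = -C = -1/25
Result: (-1/25)/(u - 6) + (1/5)/(u - 6)² + (1/25)/(u - 1)


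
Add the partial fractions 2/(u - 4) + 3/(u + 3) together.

Common denominator (u - 4)(u + 3). Numerator: 2(u + 3) + 3(u - 4) = (2u + 6) + (3u - 12) = 5u - 6
Result: (5u - 6)/[(u - 4)(u + 3)]


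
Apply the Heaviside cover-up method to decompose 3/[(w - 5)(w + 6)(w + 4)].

Cover (w - 5), w=5: A = 3/[(5 + 6)(5 + 4)] = 1/33. Cover (w + 6), w=-6: B = 3/[(-6 - 5)(-6 + 4)] = 3/22. Cover (w + 4), w=-4: C = 3/[(-4 - 5)(-4 + 6)] = -1/6.
Result: (1/33)/(w - 5) + (3/22)/(w + 6) - (1/6)/(w + 4)


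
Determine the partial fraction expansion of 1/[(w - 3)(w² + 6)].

Cover-up at w = 3: α = 1/(3² + 6) = 1/15. Then β = -α = -1/15, γ = -α·(0 + 3) = -1/5
Result: (1/15)/(w - 3) - ((1/15)w + 1/5)/(w² + 6)


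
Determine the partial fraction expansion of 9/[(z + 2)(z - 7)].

9/(z + 2)(z - 7) = A/(z + 2) + B/(z - 7). A = 9/(-2 - 7) = -1, B = 9/(7 + 2) = 1
Result: -1/(z + 2) + 1/(z - 7)


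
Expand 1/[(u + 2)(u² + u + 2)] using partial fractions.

Cover-up at u = -2: A = 1/((-2)² + 1·(-2) + 2) = 1/4. Then B = -A = -1/4, C = -A·(1 - 2) = 1/4
Result: (1/4)/(u + 2) - ((1/4)u - 1/4)/(u² + u + 2)


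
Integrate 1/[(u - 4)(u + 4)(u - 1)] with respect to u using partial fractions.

Cover-up: A = 1/24, B = 1/40, C = -1/15. Decomposition: (1/24)/(u - 4) + (1/40)/(u + 4) - (1/15)/(u - 1). Integrate each term: (1/24) ln|(u - 4)| + (1/40) ln|(u + 4)| - (1/15) ln|(u - 1)| + C


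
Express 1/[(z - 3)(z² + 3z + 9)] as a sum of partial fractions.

Cover-up at z = 3: A = 1/(3² + 3·3 + 9) = 1/27. Then B = -A = -1/27, C = -A·(3 + 3) = -2/9
Result: (1/27)/(z - 3) - ((1/27)z + 2/9)/(z² + 3z + 9)


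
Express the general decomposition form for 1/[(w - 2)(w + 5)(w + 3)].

Three distinct linear factors: A/(w - 2) + B/(w + 5) + C/(w + 3)


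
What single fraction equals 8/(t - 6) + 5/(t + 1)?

Common denominator (t - 6)(t + 1). Numerator: 8(t + 1) + 5(t - 6) = (8t + 8) + (5t - 30) = 13t - 22
Result: (13t - 22)/[(t - 6)(t + 1)]


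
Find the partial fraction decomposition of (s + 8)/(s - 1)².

(s + 8) = A(s - 1) + B. At s = 1: B = 1·1 + 8 = 9. Coeff of s: A = 1
Result: 1/(s - 1) + 9/(s - 1)²


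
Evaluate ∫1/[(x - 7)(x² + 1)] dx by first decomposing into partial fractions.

Cover-up at x=7: A = 1/(7²+1) = 1/50. Coeff matching: B = -1/50, C = -7/50. Decomposition: (1/50)/(x - 7) - ((1/50)x + 7/50)/(x² + 1). Integrate: linear → ln, quadratic → (1/2)ln + arctan: (1/50) ln|(x - 7)| - (1/100) ln(x² + 1) - (7/50) arctan(x) + C


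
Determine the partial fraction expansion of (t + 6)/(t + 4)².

(t + 6) = A(t + 4) + B. At t = -4: B = 1·(-4) + 6 = 2. Coeff of t: A = 1
Result: 1/(t + 4) + 2/(t + 4)²


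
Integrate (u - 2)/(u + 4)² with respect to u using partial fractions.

Decompose: P = 1, Q = 1·(-4) - 2 = -6, so (u - 2)/(u + 4)² = 1/(u + 4) - 6/(u + 4)². Integrate: ∫ P/(u + 4) du = ln|(u + 4)|; ∫ Q/(u + 4)² du = 6/(u + 4). Sum: ln|(u + 4)| + 6/(u + 4) + C


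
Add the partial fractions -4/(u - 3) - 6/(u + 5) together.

Common denominator (u - 3)(u + 5). Numerator: -4(u + 5) - 6(u - 3) = (-4u - 20) - (6u - 18) = -10u - 2
Result: (-10u - 2)/[(u - 3)(u + 5)]


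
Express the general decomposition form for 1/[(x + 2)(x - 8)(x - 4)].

Three distinct linear factors: P/(x + 2) + Q/(x - 8) + R/(x - 4)


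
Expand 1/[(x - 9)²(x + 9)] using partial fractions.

Cover-up at x=-9: C = 1/(-9 - 9)² = 1/324. Cover-up at x=9: B = 1/(9 + 9) = 1/18. Comparing x² coeff: A = -C = -1/324
Result: (-1/324)/(x - 9) + (1/18)/(x - 9)² + (1/324)/(x + 9)


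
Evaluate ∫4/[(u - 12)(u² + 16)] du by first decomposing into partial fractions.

Cover-up at u=12: P = 4/(12²+16) = 1/40. Coeff matching: Q = -1/40, R = -3/10. Decomposition: (1/40)/(u - 12) - ((1/40)u + 3/10)/(u² + 16). Integrate: linear → ln, quadratic → (1/2)ln + arctan: (1/40) ln|(u - 12)| - (1/80) ln(u² + 16) - (3/40) arctan(u/4) + C


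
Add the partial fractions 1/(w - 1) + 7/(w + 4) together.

Common denominator (w - 1)(w + 4). Numerator: 1(w + 4) + 7(w - 1) = (w + 4) + (7w - 7) = 8w - 3
Result: (8w - 3)/[(w - 1)(w + 4)]
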